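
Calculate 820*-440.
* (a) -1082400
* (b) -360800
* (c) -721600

820 * -440 = -360800
b) -360800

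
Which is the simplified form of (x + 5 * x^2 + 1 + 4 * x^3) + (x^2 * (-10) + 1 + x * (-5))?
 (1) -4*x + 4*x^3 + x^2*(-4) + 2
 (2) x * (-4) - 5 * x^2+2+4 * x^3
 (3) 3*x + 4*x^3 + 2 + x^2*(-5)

Adding the polynomials and combining like terms:
(x + 5*x^2 + 1 + 4*x^3) + (x^2*(-10) + 1 + x*(-5))
= x * (-4) - 5 * x^2+2+4 * x^3
2) x * (-4) - 5 * x^2+2+4 * x^3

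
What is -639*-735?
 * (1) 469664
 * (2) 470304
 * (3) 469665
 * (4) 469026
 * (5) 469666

-639 * -735 = 469665
3) 469665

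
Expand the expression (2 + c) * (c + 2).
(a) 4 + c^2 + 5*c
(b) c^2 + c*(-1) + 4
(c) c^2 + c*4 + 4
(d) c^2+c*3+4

Expanding (2 + c) * (c + 2):
= c^2 + c*4 + 4
c) c^2 + c*4 + 4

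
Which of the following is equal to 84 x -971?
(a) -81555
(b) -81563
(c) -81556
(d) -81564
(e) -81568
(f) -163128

84 * -971 = -81564
d) -81564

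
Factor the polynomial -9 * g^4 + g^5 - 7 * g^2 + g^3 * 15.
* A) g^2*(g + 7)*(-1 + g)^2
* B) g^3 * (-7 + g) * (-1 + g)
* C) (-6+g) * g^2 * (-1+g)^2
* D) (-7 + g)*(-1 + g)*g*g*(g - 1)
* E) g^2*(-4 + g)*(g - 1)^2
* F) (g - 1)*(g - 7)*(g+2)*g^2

We need to factor -9 * g^4 + g^5 - 7 * g^2 + g^3 * 15.
The factored form is (-7 + g)*(-1 + g)*g*g*(g - 1).
D) (-7 + g)*(-1 + g)*g*g*(g - 1)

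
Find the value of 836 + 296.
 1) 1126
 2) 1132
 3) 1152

836 + 296 = 1132
2) 1132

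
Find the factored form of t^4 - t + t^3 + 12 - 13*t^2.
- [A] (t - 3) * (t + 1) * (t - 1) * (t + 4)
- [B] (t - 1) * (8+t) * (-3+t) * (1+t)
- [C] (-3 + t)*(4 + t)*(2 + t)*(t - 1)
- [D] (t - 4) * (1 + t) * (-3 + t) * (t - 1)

We need to factor t^4 - t + t^3 + 12 - 13*t^2.
The factored form is (t - 3) * (t + 1) * (t - 1) * (t + 4).
A) (t - 3) * (t + 1) * (t - 1) * (t + 4)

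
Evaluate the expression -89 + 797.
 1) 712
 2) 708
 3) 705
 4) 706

-89 + 797 = 708
2) 708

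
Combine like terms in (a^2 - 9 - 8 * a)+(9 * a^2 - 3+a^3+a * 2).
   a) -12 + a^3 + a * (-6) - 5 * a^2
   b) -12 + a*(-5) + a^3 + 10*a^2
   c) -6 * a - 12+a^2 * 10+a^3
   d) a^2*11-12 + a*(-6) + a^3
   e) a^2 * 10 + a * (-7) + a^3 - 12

Adding the polynomials and combining like terms:
(a^2 - 9 - 8*a) + (9*a^2 - 3 + a^3 + a*2)
= -6 * a - 12+a^2 * 10+a^3
c) -6 * a - 12+a^2 * 10+a^3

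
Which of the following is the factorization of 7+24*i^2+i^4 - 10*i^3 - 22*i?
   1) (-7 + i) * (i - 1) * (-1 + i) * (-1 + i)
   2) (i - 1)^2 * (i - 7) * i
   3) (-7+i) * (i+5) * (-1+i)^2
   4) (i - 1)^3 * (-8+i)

We need to factor 7+24*i^2+i^4 - 10*i^3 - 22*i.
The factored form is (-7 + i) * (i - 1) * (-1 + i) * (-1 + i).
1) (-7 + i) * (i - 1) * (-1 + i) * (-1 + i)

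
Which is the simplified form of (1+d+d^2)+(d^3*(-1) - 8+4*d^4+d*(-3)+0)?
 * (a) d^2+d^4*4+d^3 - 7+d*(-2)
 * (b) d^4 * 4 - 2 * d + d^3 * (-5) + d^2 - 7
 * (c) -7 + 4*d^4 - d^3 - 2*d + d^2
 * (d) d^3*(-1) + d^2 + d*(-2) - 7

Adding the polynomials and combining like terms:
(1 + d + d^2) + (d^3*(-1) - 8 + 4*d^4 + d*(-3) + 0)
= -7 + 4*d^4 - d^3 - 2*d + d^2
c) -7 + 4*d^4 - d^3 - 2*d + d^2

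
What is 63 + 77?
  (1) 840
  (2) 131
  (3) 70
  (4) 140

63 + 77 = 140
4) 140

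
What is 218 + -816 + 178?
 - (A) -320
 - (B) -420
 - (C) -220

First: 218 + -816 = -598
Then: -598 + 178 = -420
B) -420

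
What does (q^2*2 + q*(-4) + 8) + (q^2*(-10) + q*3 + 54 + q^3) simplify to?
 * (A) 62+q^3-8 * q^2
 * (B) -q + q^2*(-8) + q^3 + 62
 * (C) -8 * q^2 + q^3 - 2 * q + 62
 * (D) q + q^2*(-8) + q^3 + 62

Adding the polynomials and combining like terms:
(q^2*2 + q*(-4) + 8) + (q^2*(-10) + q*3 + 54 + q^3)
= -q + q^2*(-8) + q^3 + 62
B) -q + q^2*(-8) + q^3 + 62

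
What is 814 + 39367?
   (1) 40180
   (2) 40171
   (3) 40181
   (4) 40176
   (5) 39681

814 + 39367 = 40181
3) 40181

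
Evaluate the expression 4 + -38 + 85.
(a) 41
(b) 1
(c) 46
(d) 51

First: 4 + -38 = -34
Then: -34 + 85 = 51
d) 51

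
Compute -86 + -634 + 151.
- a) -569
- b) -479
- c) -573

First: -86 + -634 = -720
Then: -720 + 151 = -569
a) -569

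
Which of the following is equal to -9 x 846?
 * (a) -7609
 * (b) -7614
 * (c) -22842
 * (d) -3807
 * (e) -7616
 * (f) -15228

-9 * 846 = -7614
b) -7614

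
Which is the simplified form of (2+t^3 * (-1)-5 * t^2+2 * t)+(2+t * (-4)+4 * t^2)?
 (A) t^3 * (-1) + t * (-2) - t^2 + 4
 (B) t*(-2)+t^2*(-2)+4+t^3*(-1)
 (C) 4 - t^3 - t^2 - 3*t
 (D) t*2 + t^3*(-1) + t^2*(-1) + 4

Adding the polynomials and combining like terms:
(2 + t^3*(-1) - 5*t^2 + 2*t) + (2 + t*(-4) + 4*t^2)
= t^3 * (-1) + t * (-2) - t^2 + 4
A) t^3 * (-1) + t * (-2) - t^2 + 4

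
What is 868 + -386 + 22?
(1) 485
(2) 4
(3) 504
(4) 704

First: 868 + -386 = 482
Then: 482 + 22 = 504
3) 504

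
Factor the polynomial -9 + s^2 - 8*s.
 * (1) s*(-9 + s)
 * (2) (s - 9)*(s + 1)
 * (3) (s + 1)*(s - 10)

We need to factor -9 + s^2 - 8*s.
The factored form is (s - 9)*(s + 1).
2) (s - 9)*(s + 1)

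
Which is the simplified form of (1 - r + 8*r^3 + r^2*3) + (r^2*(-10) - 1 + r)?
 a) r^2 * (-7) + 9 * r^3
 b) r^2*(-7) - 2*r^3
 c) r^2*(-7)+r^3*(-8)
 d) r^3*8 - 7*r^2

Adding the polynomials and combining like terms:
(1 - r + 8*r^3 + r^2*3) + (r^2*(-10) - 1 + r)
= r^3*8 - 7*r^2
d) r^3*8 - 7*r^2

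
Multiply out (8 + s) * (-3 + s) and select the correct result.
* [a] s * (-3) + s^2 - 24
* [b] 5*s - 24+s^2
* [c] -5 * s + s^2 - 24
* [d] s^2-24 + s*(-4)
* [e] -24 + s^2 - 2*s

Expanding (8 + s) * (-3 + s):
= 5*s - 24+s^2
b) 5*s - 24+s^2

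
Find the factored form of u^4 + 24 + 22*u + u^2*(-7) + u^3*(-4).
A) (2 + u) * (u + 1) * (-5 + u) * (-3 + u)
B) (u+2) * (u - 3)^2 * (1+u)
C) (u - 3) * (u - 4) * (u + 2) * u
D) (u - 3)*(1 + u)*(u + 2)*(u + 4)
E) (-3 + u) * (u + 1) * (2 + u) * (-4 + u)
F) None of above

We need to factor u^4 + 24 + 22*u + u^2*(-7) + u^3*(-4).
The factored form is (-3 + u) * (u + 1) * (2 + u) * (-4 + u).
E) (-3 + u) * (u + 1) * (2 + u) * (-4 + u)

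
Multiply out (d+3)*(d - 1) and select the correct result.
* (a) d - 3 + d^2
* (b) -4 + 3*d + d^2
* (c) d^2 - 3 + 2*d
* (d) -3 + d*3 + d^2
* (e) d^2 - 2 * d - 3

Expanding (d+3)*(d - 1):
= d^2 - 3 + 2*d
c) d^2 - 3 + 2*d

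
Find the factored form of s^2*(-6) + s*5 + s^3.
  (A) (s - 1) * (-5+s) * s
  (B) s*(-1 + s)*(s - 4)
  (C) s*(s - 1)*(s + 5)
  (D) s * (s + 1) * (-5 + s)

We need to factor s^2*(-6) + s*5 + s^3.
The factored form is (s - 1) * (-5+s) * s.
A) (s - 1) * (-5+s) * s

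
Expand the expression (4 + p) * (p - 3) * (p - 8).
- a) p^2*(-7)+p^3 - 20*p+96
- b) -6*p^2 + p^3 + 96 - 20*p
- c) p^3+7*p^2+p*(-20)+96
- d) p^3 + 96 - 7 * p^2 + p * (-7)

Expanding (4 + p) * (p - 3) * (p - 8):
= p^2*(-7)+p^3 - 20*p+96
a) p^2*(-7)+p^3 - 20*p+96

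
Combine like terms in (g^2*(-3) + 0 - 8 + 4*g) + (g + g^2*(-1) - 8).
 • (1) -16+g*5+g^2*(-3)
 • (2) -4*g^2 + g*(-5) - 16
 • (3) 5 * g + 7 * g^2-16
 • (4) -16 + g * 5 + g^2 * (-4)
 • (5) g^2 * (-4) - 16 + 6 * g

Adding the polynomials and combining like terms:
(g^2*(-3) + 0 - 8 + 4*g) + (g + g^2*(-1) - 8)
= -16 + g * 5 + g^2 * (-4)
4) -16 + g * 5 + g^2 * (-4)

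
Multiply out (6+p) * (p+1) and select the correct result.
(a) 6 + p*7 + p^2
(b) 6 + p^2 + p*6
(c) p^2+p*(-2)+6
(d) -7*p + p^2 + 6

Expanding (6+p) * (p+1):
= 6 + p*7 + p^2
a) 6 + p*7 + p^2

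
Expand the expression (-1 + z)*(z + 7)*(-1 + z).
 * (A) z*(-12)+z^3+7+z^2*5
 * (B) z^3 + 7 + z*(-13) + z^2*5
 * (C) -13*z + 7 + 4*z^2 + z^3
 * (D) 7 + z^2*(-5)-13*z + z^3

Expanding (-1 + z)*(z + 7)*(-1 + z):
= z^3 + 7 + z*(-13) + z^2*5
B) z^3 + 7 + z*(-13) + z^2*5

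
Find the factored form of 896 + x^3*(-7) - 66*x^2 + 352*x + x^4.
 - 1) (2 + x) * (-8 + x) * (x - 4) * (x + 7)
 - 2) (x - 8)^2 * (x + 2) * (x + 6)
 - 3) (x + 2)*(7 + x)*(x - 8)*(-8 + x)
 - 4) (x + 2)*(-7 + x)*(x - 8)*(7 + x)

We need to factor 896 + x^3*(-7) - 66*x^2 + 352*x + x^4.
The factored form is (x + 2)*(7 + x)*(x - 8)*(-8 + x).
3) (x + 2)*(7 + x)*(x - 8)*(-8 + x)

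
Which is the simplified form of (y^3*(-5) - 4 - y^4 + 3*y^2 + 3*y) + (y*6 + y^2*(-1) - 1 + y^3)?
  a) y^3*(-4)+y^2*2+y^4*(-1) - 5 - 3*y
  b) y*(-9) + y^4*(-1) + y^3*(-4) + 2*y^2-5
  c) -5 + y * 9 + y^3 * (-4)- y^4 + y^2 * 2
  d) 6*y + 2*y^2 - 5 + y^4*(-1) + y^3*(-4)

Adding the polynomials and combining like terms:
(y^3*(-5) - 4 - y^4 + 3*y^2 + 3*y) + (y*6 + y^2*(-1) - 1 + y^3)
= -5 + y * 9 + y^3 * (-4)- y^4 + y^2 * 2
c) -5 + y * 9 + y^3 * (-4)- y^4 + y^2 * 2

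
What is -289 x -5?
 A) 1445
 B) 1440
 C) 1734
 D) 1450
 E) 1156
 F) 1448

-289 * -5 = 1445
A) 1445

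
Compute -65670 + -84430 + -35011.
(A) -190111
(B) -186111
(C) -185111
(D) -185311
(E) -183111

First: -65670 + -84430 = -150100
Then: -150100 + -35011 = -185111
C) -185111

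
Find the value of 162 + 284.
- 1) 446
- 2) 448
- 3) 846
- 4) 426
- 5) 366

162 + 284 = 446
1) 446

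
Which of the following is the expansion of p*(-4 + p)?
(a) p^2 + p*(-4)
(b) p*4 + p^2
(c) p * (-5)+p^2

Expanding p*(-4 + p):
= p^2 + p*(-4)
a) p^2 + p*(-4)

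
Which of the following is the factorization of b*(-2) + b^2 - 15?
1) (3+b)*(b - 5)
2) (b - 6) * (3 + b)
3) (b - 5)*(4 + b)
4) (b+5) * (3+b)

We need to factor b*(-2) + b^2 - 15.
The factored form is (3+b)*(b - 5).
1) (3+b)*(b - 5)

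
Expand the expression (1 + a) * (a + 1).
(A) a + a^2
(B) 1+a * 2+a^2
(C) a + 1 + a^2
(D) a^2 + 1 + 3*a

Expanding (1 + a) * (a + 1):
= 1+a * 2+a^2
B) 1+a * 2+a^2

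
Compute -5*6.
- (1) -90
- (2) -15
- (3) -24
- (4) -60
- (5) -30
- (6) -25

-5 * 6 = -30
5) -30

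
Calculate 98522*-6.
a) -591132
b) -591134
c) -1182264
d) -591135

98522 * -6 = -591132
a) -591132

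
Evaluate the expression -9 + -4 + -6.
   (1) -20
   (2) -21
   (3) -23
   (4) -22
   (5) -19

First: -9 + -4 = -13
Then: -13 + -6 = -19
5) -19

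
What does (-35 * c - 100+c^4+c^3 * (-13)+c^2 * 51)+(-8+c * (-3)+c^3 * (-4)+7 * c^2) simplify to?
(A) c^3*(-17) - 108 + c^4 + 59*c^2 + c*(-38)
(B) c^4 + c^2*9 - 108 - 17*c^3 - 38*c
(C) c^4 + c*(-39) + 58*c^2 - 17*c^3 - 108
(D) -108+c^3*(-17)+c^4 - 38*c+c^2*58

Adding the polynomials and combining like terms:
(-35*c - 100 + c^4 + c^3*(-13) + c^2*51) + (-8 + c*(-3) + c^3*(-4) + 7*c^2)
= -108+c^3*(-17)+c^4 - 38*c+c^2*58
D) -108+c^3*(-17)+c^4 - 38*c+c^2*58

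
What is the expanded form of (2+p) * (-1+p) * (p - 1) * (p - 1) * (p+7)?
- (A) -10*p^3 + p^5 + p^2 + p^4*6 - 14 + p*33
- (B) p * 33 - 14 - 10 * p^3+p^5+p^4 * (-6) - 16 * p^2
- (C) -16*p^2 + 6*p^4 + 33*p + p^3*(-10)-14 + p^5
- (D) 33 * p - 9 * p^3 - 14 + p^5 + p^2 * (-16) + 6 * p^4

Expanding (2+p) * (-1+p) * (p - 1) * (p - 1) * (p+7):
= -16*p^2 + 6*p^4 + 33*p + p^3*(-10)-14 + p^5
C) -16*p^2 + 6*p^4 + 33*p + p^3*(-10)-14 + p^5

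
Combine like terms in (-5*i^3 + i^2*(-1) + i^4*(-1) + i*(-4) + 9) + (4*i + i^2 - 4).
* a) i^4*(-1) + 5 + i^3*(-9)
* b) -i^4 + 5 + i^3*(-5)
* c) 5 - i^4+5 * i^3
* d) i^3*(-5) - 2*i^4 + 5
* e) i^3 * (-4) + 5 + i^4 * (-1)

Adding the polynomials and combining like terms:
(-5*i^3 + i^2*(-1) + i^4*(-1) + i*(-4) + 9) + (4*i + i^2 - 4)
= -i^4 + 5 + i^3*(-5)
b) -i^4 + 5 + i^3*(-5)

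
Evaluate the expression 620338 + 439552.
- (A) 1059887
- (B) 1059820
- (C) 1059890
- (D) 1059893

620338 + 439552 = 1059890
C) 1059890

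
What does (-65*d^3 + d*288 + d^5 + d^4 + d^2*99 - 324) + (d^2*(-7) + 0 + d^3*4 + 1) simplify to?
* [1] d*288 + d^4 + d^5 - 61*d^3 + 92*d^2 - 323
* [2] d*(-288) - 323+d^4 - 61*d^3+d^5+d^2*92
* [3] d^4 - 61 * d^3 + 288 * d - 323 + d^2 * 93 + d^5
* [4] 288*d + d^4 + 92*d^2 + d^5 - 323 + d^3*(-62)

Adding the polynomials and combining like terms:
(-65*d^3 + d*288 + d^5 + d^4 + d^2*99 - 324) + (d^2*(-7) + 0 + d^3*4 + 1)
= d*288 + d^4 + d^5 - 61*d^3 + 92*d^2 - 323
1) d*288 + d^4 + d^5 - 61*d^3 + 92*d^2 - 323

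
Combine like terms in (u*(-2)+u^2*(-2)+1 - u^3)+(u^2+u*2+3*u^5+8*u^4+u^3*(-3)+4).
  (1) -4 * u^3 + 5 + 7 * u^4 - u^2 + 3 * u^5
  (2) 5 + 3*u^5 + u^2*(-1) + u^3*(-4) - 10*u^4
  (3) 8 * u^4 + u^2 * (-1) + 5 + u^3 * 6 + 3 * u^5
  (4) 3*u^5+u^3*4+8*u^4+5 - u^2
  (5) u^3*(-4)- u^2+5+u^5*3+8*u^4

Adding the polynomials and combining like terms:
(u*(-2) + u^2*(-2) + 1 - u^3) + (u^2 + u*2 + 3*u^5 + 8*u^4 + u^3*(-3) + 4)
= u^3*(-4)- u^2+5+u^5*3+8*u^4
5) u^3*(-4)- u^2+5+u^5*3+8*u^4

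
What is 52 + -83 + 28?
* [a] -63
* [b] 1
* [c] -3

First: 52 + -83 = -31
Then: -31 + 28 = -3
c) -3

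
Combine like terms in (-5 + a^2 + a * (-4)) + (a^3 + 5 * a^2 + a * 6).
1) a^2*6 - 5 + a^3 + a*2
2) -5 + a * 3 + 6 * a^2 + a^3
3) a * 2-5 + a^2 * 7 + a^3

Adding the polynomials and combining like terms:
(-5 + a^2 + a*(-4)) + (a^3 + 5*a^2 + a*6)
= a^2*6 - 5 + a^3 + a*2
1) a^2*6 - 5 + a^3 + a*2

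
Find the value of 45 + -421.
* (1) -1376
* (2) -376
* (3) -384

45 + -421 = -376
2) -376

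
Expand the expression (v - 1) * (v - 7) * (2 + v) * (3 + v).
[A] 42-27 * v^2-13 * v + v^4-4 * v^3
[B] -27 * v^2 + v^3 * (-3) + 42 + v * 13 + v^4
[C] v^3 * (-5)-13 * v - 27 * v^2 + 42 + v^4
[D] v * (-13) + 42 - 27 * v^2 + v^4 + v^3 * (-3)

Expanding (v - 1) * (v - 7) * (2 + v) * (3 + v):
= v * (-13) + 42 - 27 * v^2 + v^4 + v^3 * (-3)
D) v * (-13) + 42 - 27 * v^2 + v^4 + v^3 * (-3)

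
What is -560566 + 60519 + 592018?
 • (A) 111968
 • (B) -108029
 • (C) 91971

First: -560566 + 60519 = -500047
Then: -500047 + 592018 = 91971
C) 91971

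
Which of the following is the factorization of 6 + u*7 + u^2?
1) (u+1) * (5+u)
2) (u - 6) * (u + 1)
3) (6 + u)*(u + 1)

We need to factor 6 + u*7 + u^2.
The factored form is (6 + u)*(u + 1).
3) (6 + u)*(u + 1)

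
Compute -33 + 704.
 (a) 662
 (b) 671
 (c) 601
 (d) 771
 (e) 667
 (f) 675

-33 + 704 = 671
b) 671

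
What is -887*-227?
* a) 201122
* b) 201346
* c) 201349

-887 * -227 = 201349
c) 201349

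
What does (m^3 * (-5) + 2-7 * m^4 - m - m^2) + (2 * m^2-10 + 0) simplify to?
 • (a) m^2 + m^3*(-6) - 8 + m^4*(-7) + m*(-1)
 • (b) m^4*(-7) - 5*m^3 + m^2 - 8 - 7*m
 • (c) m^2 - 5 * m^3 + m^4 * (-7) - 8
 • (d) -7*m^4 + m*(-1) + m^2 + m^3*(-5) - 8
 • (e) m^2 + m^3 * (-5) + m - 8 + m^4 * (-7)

Adding the polynomials and combining like terms:
(m^3*(-5) + 2 - 7*m^4 - m - m^2) + (2*m^2 - 10 + 0)
= -7*m^4 + m*(-1) + m^2 + m^3*(-5) - 8
d) -7*m^4 + m*(-1) + m^2 + m^3*(-5) - 8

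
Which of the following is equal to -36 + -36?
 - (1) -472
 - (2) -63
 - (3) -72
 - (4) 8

-36 + -36 = -72
3) -72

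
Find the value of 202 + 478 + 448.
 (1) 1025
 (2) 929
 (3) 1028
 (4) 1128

First: 202 + 478 = 680
Then: 680 + 448 = 1128
4) 1128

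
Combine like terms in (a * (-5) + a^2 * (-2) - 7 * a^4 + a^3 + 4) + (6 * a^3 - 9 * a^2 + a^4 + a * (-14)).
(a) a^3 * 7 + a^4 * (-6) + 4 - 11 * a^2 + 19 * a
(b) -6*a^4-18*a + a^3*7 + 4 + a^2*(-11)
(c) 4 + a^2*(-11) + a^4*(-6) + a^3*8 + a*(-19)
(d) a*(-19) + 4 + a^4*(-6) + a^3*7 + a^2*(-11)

Adding the polynomials and combining like terms:
(a*(-5) + a^2*(-2) - 7*a^4 + a^3 + 4) + (6*a^3 - 9*a^2 + a^4 + a*(-14))
= a*(-19) + 4 + a^4*(-6) + a^3*7 + a^2*(-11)
d) a*(-19) + 4 + a^4*(-6) + a^3*7 + a^2*(-11)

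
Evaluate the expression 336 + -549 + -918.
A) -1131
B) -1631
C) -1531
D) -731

First: 336 + -549 = -213
Then: -213 + -918 = -1131
A) -1131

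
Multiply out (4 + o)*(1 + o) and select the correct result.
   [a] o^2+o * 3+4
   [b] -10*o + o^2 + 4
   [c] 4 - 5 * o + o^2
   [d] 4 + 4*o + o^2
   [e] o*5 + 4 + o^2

Expanding (4 + o)*(1 + o):
= o*5 + 4 + o^2
e) o*5 + 4 + o^2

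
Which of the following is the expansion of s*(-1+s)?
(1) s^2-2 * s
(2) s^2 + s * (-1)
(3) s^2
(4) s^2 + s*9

Expanding s*(-1+s):
= s^2 + s * (-1)
2) s^2 + s * (-1)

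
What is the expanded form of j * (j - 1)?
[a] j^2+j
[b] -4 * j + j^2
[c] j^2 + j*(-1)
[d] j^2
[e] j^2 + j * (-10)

Expanding j * (j - 1):
= j^2 + j*(-1)
c) j^2 + j*(-1)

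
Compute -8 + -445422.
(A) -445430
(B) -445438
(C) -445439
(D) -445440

-8 + -445422 = -445430
A) -445430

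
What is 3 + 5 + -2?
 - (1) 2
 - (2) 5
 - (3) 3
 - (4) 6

First: 3 + 5 = 8
Then: 8 + -2 = 6
4) 6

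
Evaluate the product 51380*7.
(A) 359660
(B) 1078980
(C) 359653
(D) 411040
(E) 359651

51380 * 7 = 359660
A) 359660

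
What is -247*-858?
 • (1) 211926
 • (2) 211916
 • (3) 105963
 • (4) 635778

-247 * -858 = 211926
1) 211926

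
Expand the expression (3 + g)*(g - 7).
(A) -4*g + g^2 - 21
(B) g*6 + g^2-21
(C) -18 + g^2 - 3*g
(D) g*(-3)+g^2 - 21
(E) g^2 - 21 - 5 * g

Expanding (3 + g)*(g - 7):
= -4*g + g^2 - 21
A) -4*g + g^2 - 21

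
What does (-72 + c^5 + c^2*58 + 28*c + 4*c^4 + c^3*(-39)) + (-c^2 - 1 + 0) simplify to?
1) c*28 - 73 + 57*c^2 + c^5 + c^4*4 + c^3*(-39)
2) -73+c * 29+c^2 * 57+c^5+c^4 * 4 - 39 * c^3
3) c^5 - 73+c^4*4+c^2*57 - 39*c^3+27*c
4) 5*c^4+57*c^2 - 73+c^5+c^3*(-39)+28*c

Adding the polynomials and combining like terms:
(-72 + c^5 + c^2*58 + 28*c + 4*c^4 + c^3*(-39)) + (-c^2 - 1 + 0)
= c*28 - 73 + 57*c^2 + c^5 + c^4*4 + c^3*(-39)
1) c*28 - 73 + 57*c^2 + c^5 + c^4*4 + c^3*(-39)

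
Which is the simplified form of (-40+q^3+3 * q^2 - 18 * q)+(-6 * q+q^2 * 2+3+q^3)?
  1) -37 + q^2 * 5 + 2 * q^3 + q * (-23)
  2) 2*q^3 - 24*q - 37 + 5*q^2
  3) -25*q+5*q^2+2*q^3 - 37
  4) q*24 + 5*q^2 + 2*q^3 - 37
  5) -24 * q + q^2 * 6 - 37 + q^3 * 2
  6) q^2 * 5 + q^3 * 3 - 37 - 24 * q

Adding the polynomials and combining like terms:
(-40 + q^3 + 3*q^2 - 18*q) + (-6*q + q^2*2 + 3 + q^3)
= 2*q^3 - 24*q - 37 + 5*q^2
2) 2*q^3 - 24*q - 37 + 5*q^2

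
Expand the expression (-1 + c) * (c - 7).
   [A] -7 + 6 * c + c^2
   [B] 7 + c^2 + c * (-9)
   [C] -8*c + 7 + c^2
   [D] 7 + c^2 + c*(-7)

Expanding (-1 + c) * (c - 7):
= -8*c + 7 + c^2
C) -8*c + 7 + c^2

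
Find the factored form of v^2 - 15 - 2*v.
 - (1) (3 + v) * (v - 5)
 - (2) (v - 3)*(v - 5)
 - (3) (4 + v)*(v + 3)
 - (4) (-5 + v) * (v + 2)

We need to factor v^2 - 15 - 2*v.
The factored form is (3 + v) * (v - 5).
1) (3 + v) * (v - 5)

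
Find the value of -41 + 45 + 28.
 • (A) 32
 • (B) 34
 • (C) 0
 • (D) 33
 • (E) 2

First: -41 + 45 = 4
Then: 4 + 28 = 32
A) 32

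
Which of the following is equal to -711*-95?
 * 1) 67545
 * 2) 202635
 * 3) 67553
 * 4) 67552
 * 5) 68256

-711 * -95 = 67545
1) 67545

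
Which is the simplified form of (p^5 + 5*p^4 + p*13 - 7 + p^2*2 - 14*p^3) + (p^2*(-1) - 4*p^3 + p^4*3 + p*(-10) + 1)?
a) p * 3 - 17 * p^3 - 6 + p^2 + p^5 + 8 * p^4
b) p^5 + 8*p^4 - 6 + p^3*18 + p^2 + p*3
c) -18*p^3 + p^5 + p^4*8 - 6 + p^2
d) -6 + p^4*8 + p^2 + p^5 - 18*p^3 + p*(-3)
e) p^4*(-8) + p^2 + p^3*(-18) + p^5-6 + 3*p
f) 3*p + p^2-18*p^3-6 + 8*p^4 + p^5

Adding the polynomials and combining like terms:
(p^5 + 5*p^4 + p*13 - 7 + p^2*2 - 14*p^3) + (p^2*(-1) - 4*p^3 + p^4*3 + p*(-10) + 1)
= 3*p + p^2-18*p^3-6 + 8*p^4 + p^5
f) 3*p + p^2-18*p^3-6 + 8*p^4 + p^5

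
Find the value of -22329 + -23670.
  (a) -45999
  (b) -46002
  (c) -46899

-22329 + -23670 = -45999
a) -45999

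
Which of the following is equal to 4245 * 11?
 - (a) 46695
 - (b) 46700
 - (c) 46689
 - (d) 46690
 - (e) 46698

4245 * 11 = 46695
a) 46695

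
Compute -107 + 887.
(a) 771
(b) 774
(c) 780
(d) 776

-107 + 887 = 780
c) 780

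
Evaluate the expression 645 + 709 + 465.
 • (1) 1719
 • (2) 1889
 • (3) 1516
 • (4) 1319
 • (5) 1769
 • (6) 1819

First: 645 + 709 = 1354
Then: 1354 + 465 = 1819
6) 1819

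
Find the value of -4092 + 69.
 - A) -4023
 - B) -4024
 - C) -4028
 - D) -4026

-4092 + 69 = -4023
A) -4023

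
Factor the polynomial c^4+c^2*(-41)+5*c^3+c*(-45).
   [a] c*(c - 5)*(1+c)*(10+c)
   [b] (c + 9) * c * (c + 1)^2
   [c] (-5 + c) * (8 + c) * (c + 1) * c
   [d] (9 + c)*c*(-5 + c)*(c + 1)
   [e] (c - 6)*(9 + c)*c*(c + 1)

We need to factor c^4+c^2*(-41)+5*c^3+c*(-45).
The factored form is (9 + c)*c*(-5 + c)*(c + 1).
d) (9 + c)*c*(-5 + c)*(c + 1)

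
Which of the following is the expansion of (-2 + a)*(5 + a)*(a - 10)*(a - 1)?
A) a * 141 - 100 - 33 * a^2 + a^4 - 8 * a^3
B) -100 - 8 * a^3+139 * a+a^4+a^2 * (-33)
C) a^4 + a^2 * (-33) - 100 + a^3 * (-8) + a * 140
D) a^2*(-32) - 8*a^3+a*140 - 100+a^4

Expanding (-2 + a)*(5 + a)*(a - 10)*(a - 1):
= a^4 + a^2 * (-33) - 100 + a^3 * (-8) + a * 140
C) a^4 + a^2 * (-33) - 100 + a^3 * (-8) + a * 140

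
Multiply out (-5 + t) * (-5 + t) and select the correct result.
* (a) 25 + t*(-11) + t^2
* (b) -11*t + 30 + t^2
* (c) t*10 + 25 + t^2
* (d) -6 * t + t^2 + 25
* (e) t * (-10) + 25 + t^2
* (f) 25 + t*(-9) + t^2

Expanding (-5 + t) * (-5 + t):
= t * (-10) + 25 + t^2
e) t * (-10) + 25 + t^2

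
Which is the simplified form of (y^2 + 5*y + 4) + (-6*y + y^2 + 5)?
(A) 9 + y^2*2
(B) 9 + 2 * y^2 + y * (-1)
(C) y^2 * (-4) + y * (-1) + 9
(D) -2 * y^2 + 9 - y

Adding the polynomials and combining like terms:
(y^2 + 5*y + 4) + (-6*y + y^2 + 5)
= 9 + 2 * y^2 + y * (-1)
B) 9 + 2 * y^2 + y * (-1)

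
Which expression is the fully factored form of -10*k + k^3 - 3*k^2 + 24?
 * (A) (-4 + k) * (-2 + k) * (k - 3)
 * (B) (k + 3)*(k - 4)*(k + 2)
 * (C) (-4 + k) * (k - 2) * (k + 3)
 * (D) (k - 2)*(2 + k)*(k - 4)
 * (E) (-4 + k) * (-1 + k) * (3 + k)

We need to factor -10*k + k^3 - 3*k^2 + 24.
The factored form is (-4 + k) * (k - 2) * (k + 3).
C) (-4 + k) * (k - 2) * (k + 3)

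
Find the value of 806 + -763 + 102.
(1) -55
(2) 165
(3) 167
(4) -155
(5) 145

First: 806 + -763 = 43
Then: 43 + 102 = 145
5) 145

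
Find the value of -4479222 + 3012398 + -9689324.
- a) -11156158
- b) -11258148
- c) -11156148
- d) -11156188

First: -4479222 + 3012398 = -1466824
Then: -1466824 + -9689324 = -11156148
c) -11156148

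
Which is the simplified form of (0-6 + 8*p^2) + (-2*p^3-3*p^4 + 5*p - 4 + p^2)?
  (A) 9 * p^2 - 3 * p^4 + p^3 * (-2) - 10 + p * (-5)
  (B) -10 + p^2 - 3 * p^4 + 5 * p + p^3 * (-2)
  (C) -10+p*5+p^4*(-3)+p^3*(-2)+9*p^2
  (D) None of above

Adding the polynomials and combining like terms:
(0 - 6 + 8*p^2) + (-2*p^3 - 3*p^4 + 5*p - 4 + p^2)
= -10+p*5+p^4*(-3)+p^3*(-2)+9*p^2
C) -10+p*5+p^4*(-3)+p^3*(-2)+9*p^2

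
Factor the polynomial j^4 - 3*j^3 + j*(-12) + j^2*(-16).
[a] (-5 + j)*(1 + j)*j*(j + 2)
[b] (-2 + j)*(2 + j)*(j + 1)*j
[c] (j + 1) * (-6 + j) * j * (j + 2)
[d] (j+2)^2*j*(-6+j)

We need to factor j^4 - 3*j^3 + j*(-12) + j^2*(-16).
The factored form is (j + 1) * (-6 + j) * j * (j + 2).
c) (j + 1) * (-6 + j) * j * (j + 2)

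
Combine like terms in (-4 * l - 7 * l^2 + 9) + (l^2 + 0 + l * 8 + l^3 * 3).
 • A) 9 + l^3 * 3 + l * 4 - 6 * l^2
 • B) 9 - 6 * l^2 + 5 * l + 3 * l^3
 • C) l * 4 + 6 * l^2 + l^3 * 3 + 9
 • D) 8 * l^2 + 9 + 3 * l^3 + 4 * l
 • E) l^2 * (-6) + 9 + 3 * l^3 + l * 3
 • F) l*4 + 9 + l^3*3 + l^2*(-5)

Adding the polynomials and combining like terms:
(-4*l - 7*l^2 + 9) + (l^2 + 0 + l*8 + l^3*3)
= 9 + l^3 * 3 + l * 4 - 6 * l^2
A) 9 + l^3 * 3 + l * 4 - 6 * l^2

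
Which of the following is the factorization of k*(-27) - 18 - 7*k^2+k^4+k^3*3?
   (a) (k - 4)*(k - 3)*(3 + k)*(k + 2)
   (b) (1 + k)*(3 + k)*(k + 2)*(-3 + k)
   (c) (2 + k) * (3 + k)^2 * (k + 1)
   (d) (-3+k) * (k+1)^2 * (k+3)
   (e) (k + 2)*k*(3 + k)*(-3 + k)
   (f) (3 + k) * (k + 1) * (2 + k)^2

We need to factor k*(-27) - 18 - 7*k^2+k^4+k^3*3.
The factored form is (1 + k)*(3 + k)*(k + 2)*(-3 + k).
b) (1 + k)*(3 + k)*(k + 2)*(-3 + k)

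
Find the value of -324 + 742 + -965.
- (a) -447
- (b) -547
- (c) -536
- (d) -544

First: -324 + 742 = 418
Then: 418 + -965 = -547
b) -547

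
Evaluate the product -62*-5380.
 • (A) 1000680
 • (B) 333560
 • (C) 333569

-62 * -5380 = 333560
B) 333560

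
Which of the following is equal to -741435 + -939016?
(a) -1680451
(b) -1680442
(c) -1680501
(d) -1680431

-741435 + -939016 = -1680451
a) -1680451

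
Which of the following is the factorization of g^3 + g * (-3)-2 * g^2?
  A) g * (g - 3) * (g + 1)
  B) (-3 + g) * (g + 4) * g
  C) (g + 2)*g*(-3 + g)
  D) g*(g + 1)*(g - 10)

We need to factor g^3 + g * (-3)-2 * g^2.
The factored form is g * (g - 3) * (g + 1).
A) g * (g - 3) * (g + 1)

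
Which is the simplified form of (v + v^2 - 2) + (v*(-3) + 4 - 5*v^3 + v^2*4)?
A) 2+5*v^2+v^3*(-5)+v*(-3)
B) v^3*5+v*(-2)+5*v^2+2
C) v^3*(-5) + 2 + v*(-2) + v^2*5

Adding the polynomials and combining like terms:
(v + v^2 - 2) + (v*(-3) + 4 - 5*v^3 + v^2*4)
= v^3*(-5) + 2 + v*(-2) + v^2*5
C) v^3*(-5) + 2 + v*(-2) + v^2*5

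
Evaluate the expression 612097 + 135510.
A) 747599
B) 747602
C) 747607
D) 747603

612097 + 135510 = 747607
C) 747607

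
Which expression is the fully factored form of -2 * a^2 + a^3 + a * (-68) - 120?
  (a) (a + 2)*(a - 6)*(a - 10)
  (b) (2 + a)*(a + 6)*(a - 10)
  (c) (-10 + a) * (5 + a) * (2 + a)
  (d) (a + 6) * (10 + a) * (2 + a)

We need to factor -2 * a^2 + a^3 + a * (-68) - 120.
The factored form is (2 + a)*(a + 6)*(a - 10).
b) (2 + a)*(a + 6)*(a - 10)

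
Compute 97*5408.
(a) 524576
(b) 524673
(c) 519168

97 * 5408 = 524576
a) 524576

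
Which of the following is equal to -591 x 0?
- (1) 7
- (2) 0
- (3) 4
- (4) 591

-591 * 0 = 0
2) 0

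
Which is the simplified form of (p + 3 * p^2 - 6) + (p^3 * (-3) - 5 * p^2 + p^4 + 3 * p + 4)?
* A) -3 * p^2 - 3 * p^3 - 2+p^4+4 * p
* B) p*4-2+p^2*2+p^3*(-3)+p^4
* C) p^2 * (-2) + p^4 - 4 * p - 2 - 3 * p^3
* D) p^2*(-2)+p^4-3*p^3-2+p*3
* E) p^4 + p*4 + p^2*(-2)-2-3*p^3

Adding the polynomials and combining like terms:
(p + 3*p^2 - 6) + (p^3*(-3) - 5*p^2 + p^4 + 3*p + 4)
= p^4 + p*4 + p^2*(-2)-2-3*p^3
E) p^4 + p*4 + p^2*(-2)-2-3*p^3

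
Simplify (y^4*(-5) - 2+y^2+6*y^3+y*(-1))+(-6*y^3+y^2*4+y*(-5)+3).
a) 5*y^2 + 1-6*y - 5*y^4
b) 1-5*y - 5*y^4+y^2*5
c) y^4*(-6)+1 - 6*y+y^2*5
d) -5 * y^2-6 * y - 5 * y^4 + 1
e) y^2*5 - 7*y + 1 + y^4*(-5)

Adding the polynomials and combining like terms:
(y^4*(-5) - 2 + y^2 + 6*y^3 + y*(-1)) + (-6*y^3 + y^2*4 + y*(-5) + 3)
= 5*y^2 + 1-6*y - 5*y^4
a) 5*y^2 + 1-6*y - 5*y^4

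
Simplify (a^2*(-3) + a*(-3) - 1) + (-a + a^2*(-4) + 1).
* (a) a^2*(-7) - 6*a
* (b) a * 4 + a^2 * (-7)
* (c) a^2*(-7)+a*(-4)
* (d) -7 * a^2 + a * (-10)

Adding the polynomials and combining like terms:
(a^2*(-3) + a*(-3) - 1) + (-a + a^2*(-4) + 1)
= a^2*(-7)+a*(-4)
c) a^2*(-7)+a*(-4)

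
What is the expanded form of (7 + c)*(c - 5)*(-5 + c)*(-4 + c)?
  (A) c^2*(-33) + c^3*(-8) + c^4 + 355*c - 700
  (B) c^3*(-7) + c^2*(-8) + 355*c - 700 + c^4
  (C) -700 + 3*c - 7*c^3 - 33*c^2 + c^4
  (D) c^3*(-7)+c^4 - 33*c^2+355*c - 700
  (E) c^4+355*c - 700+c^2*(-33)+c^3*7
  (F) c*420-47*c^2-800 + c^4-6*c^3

Expanding (7 + c)*(c - 5)*(-5 + c)*(-4 + c):
= c^3*(-7)+c^4 - 33*c^2+355*c - 700
D) c^3*(-7)+c^4 - 33*c^2+355*c - 700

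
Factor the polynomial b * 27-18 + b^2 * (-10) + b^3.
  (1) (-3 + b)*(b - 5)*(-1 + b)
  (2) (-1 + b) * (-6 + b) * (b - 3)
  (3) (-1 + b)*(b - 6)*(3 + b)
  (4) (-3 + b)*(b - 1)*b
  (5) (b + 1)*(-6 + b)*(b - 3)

We need to factor b * 27-18 + b^2 * (-10) + b^3.
The factored form is (-1 + b) * (-6 + b) * (b - 3).
2) (-1 + b) * (-6 + b) * (b - 3)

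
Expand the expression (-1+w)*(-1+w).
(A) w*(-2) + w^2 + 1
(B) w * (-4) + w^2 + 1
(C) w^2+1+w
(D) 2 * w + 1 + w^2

Expanding (-1+w)*(-1+w):
= w*(-2) + w^2 + 1
A) w*(-2) + w^2 + 1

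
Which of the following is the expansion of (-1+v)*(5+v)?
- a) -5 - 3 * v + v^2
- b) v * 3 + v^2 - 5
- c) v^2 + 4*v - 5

Expanding (-1+v)*(5+v):
= v^2 + 4*v - 5
c) v^2 + 4*v - 5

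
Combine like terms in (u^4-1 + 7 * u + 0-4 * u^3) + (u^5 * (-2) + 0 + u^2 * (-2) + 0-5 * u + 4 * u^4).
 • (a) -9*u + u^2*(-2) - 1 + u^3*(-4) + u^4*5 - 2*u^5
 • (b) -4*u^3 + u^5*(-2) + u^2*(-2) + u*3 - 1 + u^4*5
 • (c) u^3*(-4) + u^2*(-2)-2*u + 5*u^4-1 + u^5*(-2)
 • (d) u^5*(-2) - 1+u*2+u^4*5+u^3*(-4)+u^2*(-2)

Adding the polynomials and combining like terms:
(u^4 - 1 + 7*u + 0 - 4*u^3) + (u^5*(-2) + 0 + u^2*(-2) + 0 - 5*u + 4*u^4)
= u^5*(-2) - 1+u*2+u^4*5+u^3*(-4)+u^2*(-2)
d) u^5*(-2) - 1+u*2+u^4*5+u^3*(-4)+u^2*(-2)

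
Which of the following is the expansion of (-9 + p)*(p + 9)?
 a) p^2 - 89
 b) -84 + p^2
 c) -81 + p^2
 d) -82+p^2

Expanding (-9 + p)*(p + 9):
= -81 + p^2
c) -81 + p^2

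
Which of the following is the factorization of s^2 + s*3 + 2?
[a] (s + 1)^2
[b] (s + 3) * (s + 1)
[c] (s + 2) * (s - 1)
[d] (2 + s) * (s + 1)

We need to factor s^2 + s*3 + 2.
The factored form is (2 + s) * (s + 1).
d) (2 + s) * (s + 1)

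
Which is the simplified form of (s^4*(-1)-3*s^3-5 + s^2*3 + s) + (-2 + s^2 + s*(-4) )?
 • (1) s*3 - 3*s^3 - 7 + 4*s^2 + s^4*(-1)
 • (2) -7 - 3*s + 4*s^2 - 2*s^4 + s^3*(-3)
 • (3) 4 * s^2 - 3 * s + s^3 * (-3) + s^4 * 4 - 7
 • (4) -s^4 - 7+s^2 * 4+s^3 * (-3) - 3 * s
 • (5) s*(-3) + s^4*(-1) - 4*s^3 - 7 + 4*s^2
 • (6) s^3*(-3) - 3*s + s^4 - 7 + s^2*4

Adding the polynomials and combining like terms:
(s^4*(-1) - 3*s^3 - 5 + s^2*3 + s) + (-2 + s^2 + s*(-4))
= -s^4 - 7+s^2 * 4+s^3 * (-3) - 3 * s
4) -s^4 - 7+s^2 * 4+s^3 * (-3) - 3 * s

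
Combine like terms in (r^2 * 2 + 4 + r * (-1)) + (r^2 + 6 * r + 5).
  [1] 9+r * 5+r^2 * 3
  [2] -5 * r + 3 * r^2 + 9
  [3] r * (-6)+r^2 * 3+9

Adding the polynomials and combining like terms:
(r^2*2 + 4 + r*(-1)) + (r^2 + 6*r + 5)
= 9+r * 5+r^2 * 3
1) 9+r * 5+r^2 * 3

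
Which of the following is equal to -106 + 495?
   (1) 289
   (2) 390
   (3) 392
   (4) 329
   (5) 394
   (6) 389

-106 + 495 = 389
6) 389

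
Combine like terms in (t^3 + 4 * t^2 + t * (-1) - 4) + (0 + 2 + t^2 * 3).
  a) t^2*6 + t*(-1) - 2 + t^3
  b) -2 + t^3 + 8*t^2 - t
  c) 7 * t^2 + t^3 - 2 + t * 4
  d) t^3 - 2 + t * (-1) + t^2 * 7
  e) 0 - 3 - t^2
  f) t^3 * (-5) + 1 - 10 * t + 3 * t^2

Adding the polynomials and combining like terms:
(t^3 + 4*t^2 + t*(-1) - 4) + (0 + 2 + t^2*3)
= t^3 - 2 + t * (-1) + t^2 * 7
d) t^3 - 2 + t * (-1) + t^2 * 7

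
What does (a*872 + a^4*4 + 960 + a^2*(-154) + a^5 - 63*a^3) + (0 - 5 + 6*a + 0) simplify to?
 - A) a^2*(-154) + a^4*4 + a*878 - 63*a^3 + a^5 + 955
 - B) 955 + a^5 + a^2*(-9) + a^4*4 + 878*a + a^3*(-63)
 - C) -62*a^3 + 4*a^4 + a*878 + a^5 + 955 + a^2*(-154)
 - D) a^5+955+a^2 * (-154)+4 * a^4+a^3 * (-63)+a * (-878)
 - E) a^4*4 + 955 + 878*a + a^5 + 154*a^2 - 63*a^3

Adding the polynomials and combining like terms:
(a*872 + a^4*4 + 960 + a^2*(-154) + a^5 - 63*a^3) + (0 - 5 + 6*a + 0)
= a^2*(-154) + a^4*4 + a*878 - 63*a^3 + a^5 + 955
A) a^2*(-154) + a^4*4 + a*878 - 63*a^3 + a^5 + 955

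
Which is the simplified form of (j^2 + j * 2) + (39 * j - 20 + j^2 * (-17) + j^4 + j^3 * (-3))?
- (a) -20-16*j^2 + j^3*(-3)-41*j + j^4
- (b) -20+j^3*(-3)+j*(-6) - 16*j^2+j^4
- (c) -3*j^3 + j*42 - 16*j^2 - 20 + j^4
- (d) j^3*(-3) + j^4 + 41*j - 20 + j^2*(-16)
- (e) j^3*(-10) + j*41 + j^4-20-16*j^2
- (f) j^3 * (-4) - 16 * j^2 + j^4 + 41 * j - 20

Adding the polynomials and combining like terms:
(j^2 + j*2) + (39*j - 20 + j^2*(-17) + j^4 + j^3*(-3))
= j^3*(-3) + j^4 + 41*j - 20 + j^2*(-16)
d) j^3*(-3) + j^4 + 41*j - 20 + j^2*(-16)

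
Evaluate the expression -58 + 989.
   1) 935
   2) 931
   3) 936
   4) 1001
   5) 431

-58 + 989 = 931
2) 931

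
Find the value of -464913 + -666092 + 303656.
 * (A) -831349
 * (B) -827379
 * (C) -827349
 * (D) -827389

First: -464913 + -666092 = -1131005
Then: -1131005 + 303656 = -827349
C) -827349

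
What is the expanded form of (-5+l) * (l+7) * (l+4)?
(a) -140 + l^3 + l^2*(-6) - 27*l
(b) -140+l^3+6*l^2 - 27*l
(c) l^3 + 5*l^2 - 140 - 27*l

Expanding (-5+l) * (l+7) * (l+4):
= -140+l^3+6*l^2 - 27*l
b) -140+l^3+6*l^2 - 27*l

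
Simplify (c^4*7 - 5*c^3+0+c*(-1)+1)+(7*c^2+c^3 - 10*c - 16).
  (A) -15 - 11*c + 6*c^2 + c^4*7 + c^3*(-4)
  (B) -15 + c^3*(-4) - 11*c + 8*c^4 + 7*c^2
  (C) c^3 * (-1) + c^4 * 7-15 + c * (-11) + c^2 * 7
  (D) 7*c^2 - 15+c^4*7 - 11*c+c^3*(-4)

Adding the polynomials and combining like terms:
(c^4*7 - 5*c^3 + 0 + c*(-1) + 1) + (7*c^2 + c^3 - 10*c - 16)
= 7*c^2 - 15+c^4*7 - 11*c+c^3*(-4)
D) 7*c^2 - 15+c^4*7 - 11*c+c^3*(-4)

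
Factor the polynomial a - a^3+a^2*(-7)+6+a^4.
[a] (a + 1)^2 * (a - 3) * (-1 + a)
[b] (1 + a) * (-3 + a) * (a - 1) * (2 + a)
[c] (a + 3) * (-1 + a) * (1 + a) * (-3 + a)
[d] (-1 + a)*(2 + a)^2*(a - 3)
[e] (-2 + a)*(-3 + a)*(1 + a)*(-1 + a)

We need to factor a - a^3+a^2*(-7)+6+a^4.
The factored form is (1 + a) * (-3 + a) * (a - 1) * (2 + a).
b) (1 + a) * (-3 + a) * (a - 1) * (2 + a)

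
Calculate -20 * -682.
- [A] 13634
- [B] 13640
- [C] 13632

-20 * -682 = 13640
B) 13640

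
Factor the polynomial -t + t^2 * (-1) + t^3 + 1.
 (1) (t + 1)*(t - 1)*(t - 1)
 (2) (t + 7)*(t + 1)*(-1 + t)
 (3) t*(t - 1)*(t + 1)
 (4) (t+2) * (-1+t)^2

We need to factor -t + t^2 * (-1) + t^3 + 1.
The factored form is (t + 1)*(t - 1)*(t - 1).
1) (t + 1)*(t - 1)*(t - 1)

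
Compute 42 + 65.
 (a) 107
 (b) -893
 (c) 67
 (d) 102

42 + 65 = 107
a) 107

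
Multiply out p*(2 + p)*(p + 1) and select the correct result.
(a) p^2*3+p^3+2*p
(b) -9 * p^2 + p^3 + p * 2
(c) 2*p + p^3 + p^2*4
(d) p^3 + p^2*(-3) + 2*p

Expanding p*(2 + p)*(p + 1):
= p^2*3+p^3+2*p
a) p^2*3+p^3+2*p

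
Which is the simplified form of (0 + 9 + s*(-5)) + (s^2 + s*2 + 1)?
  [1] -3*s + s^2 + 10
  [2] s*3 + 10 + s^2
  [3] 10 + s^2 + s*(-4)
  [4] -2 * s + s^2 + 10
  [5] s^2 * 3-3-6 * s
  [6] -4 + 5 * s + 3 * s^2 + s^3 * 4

Adding the polynomials and combining like terms:
(0 + 9 + s*(-5)) + (s^2 + s*2 + 1)
= -3*s + s^2 + 10
1) -3*s + s^2 + 10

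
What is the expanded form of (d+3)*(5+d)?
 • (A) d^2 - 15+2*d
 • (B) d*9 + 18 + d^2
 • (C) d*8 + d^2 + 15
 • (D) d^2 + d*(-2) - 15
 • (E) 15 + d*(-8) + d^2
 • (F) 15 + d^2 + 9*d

Expanding (d+3)*(5+d):
= d*8 + d^2 + 15
C) d*8 + d^2 + 15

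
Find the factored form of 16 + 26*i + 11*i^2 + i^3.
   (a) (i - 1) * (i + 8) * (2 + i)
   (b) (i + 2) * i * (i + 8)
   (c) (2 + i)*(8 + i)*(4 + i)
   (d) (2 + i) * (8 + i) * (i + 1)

We need to factor 16 + 26*i + 11*i^2 + i^3.
The factored form is (2 + i) * (8 + i) * (i + 1).
d) (2 + i) * (8 + i) * (i + 1)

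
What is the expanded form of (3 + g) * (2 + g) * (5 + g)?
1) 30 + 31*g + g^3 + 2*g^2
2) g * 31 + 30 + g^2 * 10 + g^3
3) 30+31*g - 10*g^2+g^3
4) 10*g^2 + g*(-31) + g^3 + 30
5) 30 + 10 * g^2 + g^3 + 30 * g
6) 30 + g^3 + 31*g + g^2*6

Expanding (3 + g) * (2 + g) * (5 + g):
= g * 31 + 30 + g^2 * 10 + g^3
2) g * 31 + 30 + g^2 * 10 + g^3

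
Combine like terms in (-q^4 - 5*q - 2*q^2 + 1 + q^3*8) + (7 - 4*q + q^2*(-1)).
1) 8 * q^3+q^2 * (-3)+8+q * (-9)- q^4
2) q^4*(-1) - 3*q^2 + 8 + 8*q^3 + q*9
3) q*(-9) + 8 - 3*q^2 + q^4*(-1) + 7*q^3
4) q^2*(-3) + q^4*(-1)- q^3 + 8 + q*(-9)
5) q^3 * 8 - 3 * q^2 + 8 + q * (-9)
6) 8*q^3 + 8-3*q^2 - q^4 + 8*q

Adding the polynomials and combining like terms:
(-q^4 - 5*q - 2*q^2 + 1 + q^3*8) + (7 - 4*q + q^2*(-1))
= 8 * q^3+q^2 * (-3)+8+q * (-9)- q^4
1) 8 * q^3+q^2 * (-3)+8+q * (-9)- q^4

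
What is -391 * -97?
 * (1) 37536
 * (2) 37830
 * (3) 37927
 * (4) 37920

-391 * -97 = 37927
3) 37927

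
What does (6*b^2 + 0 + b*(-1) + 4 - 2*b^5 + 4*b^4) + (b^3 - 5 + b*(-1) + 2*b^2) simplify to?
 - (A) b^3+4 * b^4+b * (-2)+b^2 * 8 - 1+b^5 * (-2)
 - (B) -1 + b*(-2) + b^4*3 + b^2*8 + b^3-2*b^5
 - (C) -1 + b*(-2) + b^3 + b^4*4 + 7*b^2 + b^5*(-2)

Adding the polynomials and combining like terms:
(6*b^2 + 0 + b*(-1) + 4 - 2*b^5 + 4*b^4) + (b^3 - 5 + b*(-1) + 2*b^2)
= b^3+4 * b^4+b * (-2)+b^2 * 8 - 1+b^5 * (-2)
A) b^3+4 * b^4+b * (-2)+b^2 * 8 - 1+b^5 * (-2)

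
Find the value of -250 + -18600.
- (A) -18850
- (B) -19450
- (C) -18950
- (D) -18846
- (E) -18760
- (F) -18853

-250 + -18600 = -18850
A) -18850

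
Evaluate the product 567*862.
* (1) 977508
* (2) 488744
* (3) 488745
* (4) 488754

567 * 862 = 488754
4) 488754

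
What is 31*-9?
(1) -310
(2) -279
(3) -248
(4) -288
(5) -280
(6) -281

31 * -9 = -279
2) -279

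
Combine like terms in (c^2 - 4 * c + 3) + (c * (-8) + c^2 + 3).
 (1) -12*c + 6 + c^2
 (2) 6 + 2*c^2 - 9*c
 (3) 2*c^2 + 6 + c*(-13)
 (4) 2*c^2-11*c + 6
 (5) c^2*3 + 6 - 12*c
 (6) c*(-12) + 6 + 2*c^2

Adding the polynomials and combining like terms:
(c^2 - 4*c + 3) + (c*(-8) + c^2 + 3)
= c*(-12) + 6 + 2*c^2
6) c*(-12) + 6 + 2*c^2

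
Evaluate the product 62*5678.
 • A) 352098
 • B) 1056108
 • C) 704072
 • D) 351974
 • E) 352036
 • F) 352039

62 * 5678 = 352036
E) 352036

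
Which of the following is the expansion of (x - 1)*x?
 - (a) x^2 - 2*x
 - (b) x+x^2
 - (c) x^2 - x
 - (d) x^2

Expanding (x - 1)*x:
= x^2 - x
c) x^2 - x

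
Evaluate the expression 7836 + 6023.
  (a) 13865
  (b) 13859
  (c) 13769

7836 + 6023 = 13859
b) 13859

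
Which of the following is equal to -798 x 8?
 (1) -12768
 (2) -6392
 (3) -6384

-798 * 8 = -6384
3) -6384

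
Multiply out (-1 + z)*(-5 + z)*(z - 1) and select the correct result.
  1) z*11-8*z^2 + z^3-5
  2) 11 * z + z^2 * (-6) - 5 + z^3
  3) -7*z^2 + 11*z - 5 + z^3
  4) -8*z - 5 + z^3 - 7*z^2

Expanding (-1 + z)*(-5 + z)*(z - 1):
= -7*z^2 + 11*z - 5 + z^3
3) -7*z^2 + 11*z - 5 + z^3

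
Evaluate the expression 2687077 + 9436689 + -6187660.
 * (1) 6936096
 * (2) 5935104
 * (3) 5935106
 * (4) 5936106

First: 2687077 + 9436689 = 12123766
Then: 12123766 + -6187660 = 5936106
4) 5936106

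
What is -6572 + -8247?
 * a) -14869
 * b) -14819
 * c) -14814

-6572 + -8247 = -14819
b) -14819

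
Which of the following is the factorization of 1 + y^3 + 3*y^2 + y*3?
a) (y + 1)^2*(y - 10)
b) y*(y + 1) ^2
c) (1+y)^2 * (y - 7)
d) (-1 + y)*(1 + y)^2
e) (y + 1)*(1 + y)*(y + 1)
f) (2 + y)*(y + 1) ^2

We need to factor 1 + y^3 + 3*y^2 + y*3.
The factored form is (y + 1)*(1 + y)*(y + 1).
e) (y + 1)*(1 + y)*(y + 1)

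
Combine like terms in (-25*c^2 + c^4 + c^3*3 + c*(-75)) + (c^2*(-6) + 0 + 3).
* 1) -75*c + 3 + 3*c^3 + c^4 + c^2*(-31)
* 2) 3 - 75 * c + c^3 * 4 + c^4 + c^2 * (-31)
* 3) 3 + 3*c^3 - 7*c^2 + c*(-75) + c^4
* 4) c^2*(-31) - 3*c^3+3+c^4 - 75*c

Adding the polynomials and combining like terms:
(-25*c^2 + c^4 + c^3*3 + c*(-75)) + (c^2*(-6) + 0 + 3)
= -75*c + 3 + 3*c^3 + c^4 + c^2*(-31)
1) -75*c + 3 + 3*c^3 + c^4 + c^2*(-31)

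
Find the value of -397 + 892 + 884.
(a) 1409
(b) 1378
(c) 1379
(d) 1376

First: -397 + 892 = 495
Then: 495 + 884 = 1379
c) 1379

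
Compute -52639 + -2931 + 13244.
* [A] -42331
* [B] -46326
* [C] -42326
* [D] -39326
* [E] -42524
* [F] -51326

First: -52639 + -2931 = -55570
Then: -55570 + 13244 = -42326
C) -42326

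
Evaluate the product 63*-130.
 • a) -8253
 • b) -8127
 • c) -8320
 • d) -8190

63 * -130 = -8190
d) -8190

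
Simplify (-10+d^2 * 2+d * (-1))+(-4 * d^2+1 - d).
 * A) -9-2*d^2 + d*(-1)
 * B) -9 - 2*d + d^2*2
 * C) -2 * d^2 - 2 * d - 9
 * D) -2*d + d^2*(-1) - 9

Adding the polynomials and combining like terms:
(-10 + d^2*2 + d*(-1)) + (-4*d^2 + 1 - d)
= -2 * d^2 - 2 * d - 9
C) -2 * d^2 - 2 * d - 9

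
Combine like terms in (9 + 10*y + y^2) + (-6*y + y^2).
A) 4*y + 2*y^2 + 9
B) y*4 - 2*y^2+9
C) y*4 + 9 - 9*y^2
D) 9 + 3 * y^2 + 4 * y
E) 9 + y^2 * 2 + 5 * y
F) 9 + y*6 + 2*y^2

Adding the polynomials and combining like terms:
(9 + 10*y + y^2) + (-6*y + y^2)
= 4*y + 2*y^2 + 9
A) 4*y + 2*y^2 + 9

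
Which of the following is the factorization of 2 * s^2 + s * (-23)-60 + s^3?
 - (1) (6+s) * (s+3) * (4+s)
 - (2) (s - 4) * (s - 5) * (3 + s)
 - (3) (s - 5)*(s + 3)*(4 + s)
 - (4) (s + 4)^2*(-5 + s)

We need to factor 2 * s^2 + s * (-23)-60 + s^3.
The factored form is (s - 5)*(s + 3)*(4 + s).
3) (s - 5)*(s + 3)*(4 + s)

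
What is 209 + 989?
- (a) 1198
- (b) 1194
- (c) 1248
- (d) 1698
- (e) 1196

209 + 989 = 1198
a) 1198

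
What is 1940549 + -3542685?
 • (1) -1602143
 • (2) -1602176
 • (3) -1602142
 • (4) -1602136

1940549 + -3542685 = -1602136
4) -1602136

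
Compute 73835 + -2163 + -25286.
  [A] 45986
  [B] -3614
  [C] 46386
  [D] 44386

First: 73835 + -2163 = 71672
Then: 71672 + -25286 = 46386
C) 46386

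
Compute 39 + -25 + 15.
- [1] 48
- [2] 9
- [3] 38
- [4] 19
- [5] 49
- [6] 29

First: 39 + -25 = 14
Then: 14 + 15 = 29
6) 29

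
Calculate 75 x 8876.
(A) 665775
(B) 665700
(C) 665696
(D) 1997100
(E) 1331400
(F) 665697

75 * 8876 = 665700
B) 665700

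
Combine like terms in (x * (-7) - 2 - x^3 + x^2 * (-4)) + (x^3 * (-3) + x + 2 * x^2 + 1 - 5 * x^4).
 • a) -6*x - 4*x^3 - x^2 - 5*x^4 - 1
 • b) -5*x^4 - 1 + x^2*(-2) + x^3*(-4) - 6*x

Adding the polynomials and combining like terms:
(x*(-7) - 2 - x^3 + x^2*(-4)) + (x^3*(-3) + x + 2*x^2 + 1 - 5*x^4)
= -5*x^4 - 1 + x^2*(-2) + x^3*(-4) - 6*x
b) -5*x^4 - 1 + x^2*(-2) + x^3*(-4) - 6*x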